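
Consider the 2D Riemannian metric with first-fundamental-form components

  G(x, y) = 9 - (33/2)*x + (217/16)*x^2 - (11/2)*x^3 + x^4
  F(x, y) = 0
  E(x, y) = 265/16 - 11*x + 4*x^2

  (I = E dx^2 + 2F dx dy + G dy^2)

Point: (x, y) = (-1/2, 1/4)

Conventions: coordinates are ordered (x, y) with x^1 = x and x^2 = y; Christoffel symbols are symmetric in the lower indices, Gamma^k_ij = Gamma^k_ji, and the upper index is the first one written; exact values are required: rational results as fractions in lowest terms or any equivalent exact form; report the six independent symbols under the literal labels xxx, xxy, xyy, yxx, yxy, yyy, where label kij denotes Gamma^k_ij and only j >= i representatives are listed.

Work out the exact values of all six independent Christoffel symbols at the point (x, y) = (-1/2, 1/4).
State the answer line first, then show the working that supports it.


Answer: Gamma_xxx = -40/123, Gamma_xxy = 0, Gamma_xyy = 185/246, Gamma_yxx = 0, Gamma_yxy = -30/37, Gamma_yyy = 0

E = 369/16, F = 0, G = 1369/64 at the point
E_x = -15, E_y = 0, F_x = 0, F_y = 0, G_x = -555/16, G_y = 0
EG - F^2 = 505161/1024;  g^inv = (1024/505161) * [[1369/64, 0], [0, 369/16]]
first-kind symbols [ij,l] = (1/2)(d_i g_jl + d_j g_il - d_l g_ij): [xx,x] = E_x/2 = -15/2, [xx,y] = F_x - E_y/2 = 0, [xy,x] = E_y/2 = 0, [xy,y] = G_x/2 = -555/32, [yy,x] = F_y - G_x/2 = 555/32, [yy,y] = G_y/2 = 0
Gamma^x_ij = (G*[ij,x] - F*[ij,y])/(EG - F^2), Gamma^y_ij = (E*[ij,y] - F*[ij,x])/(EG - F^2)


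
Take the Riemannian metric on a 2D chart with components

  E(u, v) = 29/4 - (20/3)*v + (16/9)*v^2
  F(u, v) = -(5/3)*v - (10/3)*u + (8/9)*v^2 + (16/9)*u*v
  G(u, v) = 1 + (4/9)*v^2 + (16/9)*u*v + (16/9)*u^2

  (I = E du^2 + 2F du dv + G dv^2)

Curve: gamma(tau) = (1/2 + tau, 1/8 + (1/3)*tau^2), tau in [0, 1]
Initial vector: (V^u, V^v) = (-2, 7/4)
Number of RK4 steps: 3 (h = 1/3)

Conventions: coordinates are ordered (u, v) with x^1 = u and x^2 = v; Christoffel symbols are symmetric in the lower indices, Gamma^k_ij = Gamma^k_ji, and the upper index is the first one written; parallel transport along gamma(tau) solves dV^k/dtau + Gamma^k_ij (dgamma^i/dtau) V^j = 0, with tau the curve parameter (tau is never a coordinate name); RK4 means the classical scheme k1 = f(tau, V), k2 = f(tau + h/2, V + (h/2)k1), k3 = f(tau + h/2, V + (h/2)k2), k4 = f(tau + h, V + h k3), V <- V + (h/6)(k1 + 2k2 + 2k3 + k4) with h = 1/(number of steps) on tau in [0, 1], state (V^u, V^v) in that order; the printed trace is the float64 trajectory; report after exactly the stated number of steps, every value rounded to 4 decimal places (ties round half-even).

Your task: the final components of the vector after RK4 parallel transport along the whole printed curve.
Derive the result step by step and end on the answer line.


gamma'(tau) = (1, (2/3)*tau); f(tau, V)^k = -Gamma^k_ij(gamma(tau)) gamma'^i(tau) V^j; h = 1/3; intermediate values shown to 6 dp
curve data and Christoffel symbols at the stage parameters:
  tau = 0.000000: gamma = (0.500000, 0.125000), gamma' = (1.000000, 0.000000); Gamma_uuu = 0.000000, Gamma_uuv = -0.444004, Gamma_uvv = -0.222002, Gamma_vuu = 0.000000, Gamma_vuv = 0.142716, Gamma_vvv = 0.071358
  tau = 0.166667: gamma = (0.666667, 0.134259), gamma' = (1.000000, 0.111111); Gamma_uuu = 0.000000, Gamma_uuv = -0.421371, Gamma_uvv = -0.210686, Gamma_vuu = 0.000000, Gamma_vuv = 0.177626, Gamma_vvv = 0.088813
  tau = 0.333333: gamma = (0.833333, 0.162037), gamma' = (1.000000, 0.222222); Gamma_uuu = 0.000000, Gamma_uuv = -0.395349, Gamma_uvv = -0.197675, Gamma_vuu = 0.000000, Gamma_vuv = 0.211031, Gamma_vvv = 0.105516
  tau = 0.500000: gamma = (1.000000, 0.208333), gamma' = (1.000000, 0.333333); Gamma_uuu = 0.000000, Gamma_uuv = -0.365540, Gamma_uvv = -0.182770, Gamma_vuu = 0.000000, Gamma_vuv = 0.242170, Gamma_vvv = 0.121085
  tau = 0.666667: gamma = (1.166667, 0.273148), gamma' = (1.000000, 0.444444); Gamma_uuu = 0.000000, Gamma_uuv = -0.331862, Gamma_uvv = -0.165931, Gamma_vuu = 0.000000, Gamma_vuv = 0.269997, Gamma_vvv = 0.134999
  tau = 0.833333: gamma = (1.333333, 0.356481), gamma' = (1.000000, 0.555556); Gamma_uuu = 0.000000, Gamma_uuv = -0.294672, Gamma_uvv = -0.147336, Gamma_vuu = 0.000000, Gamma_vuv = 0.293324, Gamma_vvv = 0.146662
  tau = 1.000000: gamma = (1.500000, 0.458333), gamma' = (1.000000, 0.666667); Gamma_uuu = 0.000000, Gamma_uuv = -0.254821, Gamma_uvv = -0.127410, Gamma_vuu = 0.000000, Gamma_vuv = 0.311031, Gamma_vvv = 0.155516
step 0: V^u = -2.0000, V^v = 1.7500
step 1: k1 = (0.777007, -0.249752), k2 = (0.672277, -0.283393), k3 = (0.668966, -0.281998), k4 = (0.571323, -0.304963); V <- V + (h/6)(k1 + 2k2 + 2k3 + k4): V^u = -1.7761, V^v = 1.6564
step 2: k1 = (0.571565, -0.305092), k2 = (0.479892, -0.317928), k3 = (0.477118, -0.316091), k4 = (0.390596, -0.317783); V <- V + (h/6)(k1 + 2k2 + 2k3 + k4): V^u = -1.6163, V^v = 1.5513
step 3: k1 = (0.390834, -0.317976), k2 = (0.310221, -0.308803), k3 = (0.308598, -0.307186), k4 = (0.235186, -0.287065); V <- V + (h/6)(k1 + 2k2 + 2k3 + k4): V^u = -1.5127, V^v = 1.4493

Answer: V^u = -1.5127, V^v = 1.4493


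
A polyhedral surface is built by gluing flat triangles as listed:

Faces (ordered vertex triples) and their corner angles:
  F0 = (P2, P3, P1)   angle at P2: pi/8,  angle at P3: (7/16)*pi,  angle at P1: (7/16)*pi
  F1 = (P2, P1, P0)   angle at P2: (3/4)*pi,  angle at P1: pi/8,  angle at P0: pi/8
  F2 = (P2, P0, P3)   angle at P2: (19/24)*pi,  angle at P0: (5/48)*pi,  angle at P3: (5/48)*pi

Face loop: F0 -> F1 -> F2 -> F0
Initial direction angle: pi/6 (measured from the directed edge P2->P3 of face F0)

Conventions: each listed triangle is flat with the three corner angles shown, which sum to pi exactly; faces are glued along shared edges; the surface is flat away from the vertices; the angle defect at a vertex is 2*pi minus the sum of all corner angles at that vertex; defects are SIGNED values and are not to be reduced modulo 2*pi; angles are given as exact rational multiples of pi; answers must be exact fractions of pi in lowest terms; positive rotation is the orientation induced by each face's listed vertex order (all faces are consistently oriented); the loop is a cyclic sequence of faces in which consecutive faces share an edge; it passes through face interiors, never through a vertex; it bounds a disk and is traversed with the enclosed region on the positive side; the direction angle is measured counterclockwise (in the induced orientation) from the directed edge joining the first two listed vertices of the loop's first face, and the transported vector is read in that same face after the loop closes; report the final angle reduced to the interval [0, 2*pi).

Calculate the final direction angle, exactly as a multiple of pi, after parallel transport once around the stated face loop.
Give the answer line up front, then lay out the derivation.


Answer: final direction angle = pi/2

enclosed vertex P2: corner angles sum to (5/3)*pi, defect = 2*pi - (5/3)*pi = pi/3
adding the enclosed defects to the starting angle (mod 2*pi, induced orientation) gives the holonomy
final angle = pi/6 + pi/3 = pi/2 (mod 2*pi)


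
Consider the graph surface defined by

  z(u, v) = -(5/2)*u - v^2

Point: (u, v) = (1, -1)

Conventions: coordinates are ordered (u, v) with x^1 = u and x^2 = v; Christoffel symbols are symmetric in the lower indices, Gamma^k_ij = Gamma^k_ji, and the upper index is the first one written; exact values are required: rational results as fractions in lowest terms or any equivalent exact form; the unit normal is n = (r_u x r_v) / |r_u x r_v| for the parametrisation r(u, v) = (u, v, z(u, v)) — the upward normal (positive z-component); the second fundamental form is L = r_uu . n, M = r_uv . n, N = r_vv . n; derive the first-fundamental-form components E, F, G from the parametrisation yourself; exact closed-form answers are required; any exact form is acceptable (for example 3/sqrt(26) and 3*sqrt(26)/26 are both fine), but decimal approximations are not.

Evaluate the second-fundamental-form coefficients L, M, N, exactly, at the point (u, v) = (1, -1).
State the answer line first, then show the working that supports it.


Answer: L = 0, M = 0, N = -4*sqrt(5)/15

z_u = -5/2, z_v = 2, z_uu = 0, z_uv = 0, z_vv = -2
E = 29/4, F = -5, G = 5; answer radicand W^2 = 45/4
unnormalised second-form numerators: l = 0, m = 0, n = -2; L = l/sqrt(45/4), and similarly M = m/sqrt(W^2), N = n/sqrt(W^2)


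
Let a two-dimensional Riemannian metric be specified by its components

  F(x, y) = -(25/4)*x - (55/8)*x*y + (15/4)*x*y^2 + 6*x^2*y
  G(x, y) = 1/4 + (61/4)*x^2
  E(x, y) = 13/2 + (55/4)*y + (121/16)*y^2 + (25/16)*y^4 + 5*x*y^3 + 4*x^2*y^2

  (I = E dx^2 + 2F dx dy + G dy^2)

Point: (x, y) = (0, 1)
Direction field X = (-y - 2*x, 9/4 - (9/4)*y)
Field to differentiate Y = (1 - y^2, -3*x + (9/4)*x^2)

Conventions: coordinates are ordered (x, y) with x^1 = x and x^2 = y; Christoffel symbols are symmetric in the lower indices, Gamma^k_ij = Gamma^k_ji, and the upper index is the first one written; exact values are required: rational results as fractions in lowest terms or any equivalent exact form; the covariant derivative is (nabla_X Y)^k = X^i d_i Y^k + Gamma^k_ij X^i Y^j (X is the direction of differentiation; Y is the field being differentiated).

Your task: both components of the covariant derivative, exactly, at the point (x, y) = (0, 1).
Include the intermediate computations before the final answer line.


E = 235/8, F = 0, G = 1/4 at the point
E_x = 5, E_y = 281/8, F_x = -75/8, F_y = 0, G_x = 0, G_y = 0
EG - F^2 = 235/32;  g^inv = (32/235) * [[1/4, 0], [0, 235/8]]
first-kind symbols [ij,l] = (1/2)(d_i g_jl + d_j g_il - d_l g_ij): [xx,x] = E_x/2 = 5/2, [xx,y] = F_x - E_y/2 = -431/16, [xy,x] = E_y/2 = 281/16, [xy,y] = G_x/2 = 0, [yy,x] = F_y - G_x/2 = 0, [yy,y] = G_y/2 = 0
Gamma^x_ij = (G*[ij,x] - F*[ij,y])/(EG - F^2), Gamma^y_ij = (E*[ij,y] - F*[ij,x])/(EG - F^2)
Gamma_xxx = 4/47, Gamma_xxy = 281/470, Gamma_xyy = 0, Gamma_yxx = -431/4, Gamma_yxy = 0, Gamma_yyy = 0
X = (-1, 0), Y = (0, 0) at the point

Answer: (nabla_X Y)^x = 0, (nabla_X Y)^y = 3


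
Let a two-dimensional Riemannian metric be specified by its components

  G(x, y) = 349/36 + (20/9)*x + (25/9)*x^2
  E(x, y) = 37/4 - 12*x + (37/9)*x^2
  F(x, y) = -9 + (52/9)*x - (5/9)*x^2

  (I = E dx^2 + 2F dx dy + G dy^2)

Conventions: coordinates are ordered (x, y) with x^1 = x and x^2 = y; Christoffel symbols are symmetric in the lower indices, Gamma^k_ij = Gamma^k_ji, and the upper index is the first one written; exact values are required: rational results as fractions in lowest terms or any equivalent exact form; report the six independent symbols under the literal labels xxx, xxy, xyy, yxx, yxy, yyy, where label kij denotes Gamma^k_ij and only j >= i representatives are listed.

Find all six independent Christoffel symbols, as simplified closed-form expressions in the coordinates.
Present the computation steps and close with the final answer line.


E = 37/4 - 12*x + (37/9)*x^2; F = -9 + (52/9)*x - (5/9)*x^2; G = 349/36 + (20/9)*x + (25/9)*x^2
Gamma^k_ij = (1/2) g^{kl} (d_i g_jl + d_j g_il - d_l g_ij), with g^inv = (1/(EG-F^2)) [[G, -F], [-F, E]]
first partials: E_x = -12 + (74/9)*x, E_y = 0, F_x = 52/9 - (10/9)*x, F_y = 0, G_x = 20/9 + (50/9)*x, G_y = 0
D = EG - F^2 = 1249/144 + (74/9)*x - (9/2)*x^2 - (160/9)*x^3 + (100/9)*x^4
expanded: Gamma^x_xx = (G E_x - 2F F_x + F E_y)/(2D), Gamma^x_xy = (G E_y - F G_x)/(2D), Gamma^x_yy = (2G F_y - G G_x - F G_y)/(2D), Gamma^y_xx = (2E F_x - E E_y - F E_x)/(2D), Gamma^y_xy = (E G_x - F E_y)/(2D), Gamma^y_yy = (E G_y - 2F F_y + F G_x)/(2D); substitute and cancel common factors

Answer: Gamma_xxx = (14000*x^3 + 2720*x^2 - 21852*x - 7992)/(14400*x^4 - 23040*x^3 - 5832*x^2 + 10656*x + 11241), Gamma_xxy = (2000*x^3 - 20000*x^2 + 24080*x + 12960)/(14400*x^4 - 23040*x^3 - 5832*x^2 + 10656*x + 11241), Gamma_xyy = (-10000*x^3 - 12000*x^2 - 38100*x - 13960)/(14400*x^4 - 23040*x^3 - 5832*x^2 + 10656*x + 11241), Gamma_yxx = (-2960*x^3 + 12960*x^2 - 10296*x - 720)/(14400*x^4 - 23040*x^3 - 5832*x^2 + 10656*x + 11241), Gamma_yxy = (14800*x^3 - 37280*x^2 + 16020*x + 13320)/(14400*x^4 - 23040*x^3 - 5832*x^2 + 10656*x + 11241), Gamma_yyy = (-2000*x^3 + 20000*x^2 - 24080*x - 12960)/(14400*x^4 - 23040*x^3 - 5832*x^2 + 10656*x + 11241)


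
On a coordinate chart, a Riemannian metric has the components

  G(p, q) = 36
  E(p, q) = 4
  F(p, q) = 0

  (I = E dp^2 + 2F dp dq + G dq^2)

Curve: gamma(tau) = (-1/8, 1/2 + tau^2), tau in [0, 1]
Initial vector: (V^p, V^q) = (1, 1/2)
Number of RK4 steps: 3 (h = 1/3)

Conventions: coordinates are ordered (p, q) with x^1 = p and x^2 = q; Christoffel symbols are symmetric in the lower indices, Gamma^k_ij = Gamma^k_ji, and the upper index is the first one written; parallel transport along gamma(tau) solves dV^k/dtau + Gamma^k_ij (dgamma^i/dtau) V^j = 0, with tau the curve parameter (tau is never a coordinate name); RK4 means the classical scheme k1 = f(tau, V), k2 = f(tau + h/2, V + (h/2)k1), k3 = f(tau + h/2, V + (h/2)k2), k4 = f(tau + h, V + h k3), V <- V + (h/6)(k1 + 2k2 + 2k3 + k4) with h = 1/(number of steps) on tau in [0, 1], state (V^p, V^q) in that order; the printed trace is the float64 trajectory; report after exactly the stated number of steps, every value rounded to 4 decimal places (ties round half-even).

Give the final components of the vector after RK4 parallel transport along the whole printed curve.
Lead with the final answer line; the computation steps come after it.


Answer: V^p = 1.0000, V^q = 0.5000

gamma'(tau) = (0, 2*tau); f(tau, V)^k = -Gamma^k_ij(gamma(tau)) gamma'^i(tau) V^j; h = 1/3; intermediate values shown to 6 dp
curve data and Christoffel symbols at the stage parameters:
  tau = 0.000000: gamma = (-0.125000, 0.500000), gamma' = (0.000000, 0.000000); Gamma_ppp = 0.000000, Gamma_ppq = 0.000000, Gamma_pqq = 0.000000, Gamma_qpp = 0.000000, Gamma_qpq = 0.000000, Gamma_qqq = 0.000000
  tau = 0.166667: gamma = (-0.125000, 0.527778), gamma' = (0.000000, 0.333333); Gamma_ppp = 0.000000, Gamma_ppq = 0.000000, Gamma_pqq = 0.000000, Gamma_qpp = 0.000000, Gamma_qpq = 0.000000, Gamma_qqq = 0.000000
  tau = 0.333333: gamma = (-0.125000, 0.611111), gamma' = (0.000000, 0.666667); Gamma_ppp = 0.000000, Gamma_ppq = 0.000000, Gamma_pqq = 0.000000, Gamma_qpp = 0.000000, Gamma_qpq = 0.000000, Gamma_qqq = 0.000000
  tau = 0.500000: gamma = (-0.125000, 0.750000), gamma' = (0.000000, 1.000000); Gamma_ppp = 0.000000, Gamma_ppq = 0.000000, Gamma_pqq = 0.000000, Gamma_qpp = 0.000000, Gamma_qpq = 0.000000, Gamma_qqq = 0.000000
  tau = 0.666667: gamma = (-0.125000, 0.944444), gamma' = (0.000000, 1.333333); Gamma_ppp = 0.000000, Gamma_ppq = 0.000000, Gamma_pqq = 0.000000, Gamma_qpp = 0.000000, Gamma_qpq = 0.000000, Gamma_qqq = 0.000000
  tau = 0.833333: gamma = (-0.125000, 1.194444), gamma' = (0.000000, 1.666667); Gamma_ppp = 0.000000, Gamma_ppq = 0.000000, Gamma_pqq = 0.000000, Gamma_qpp = 0.000000, Gamma_qpq = 0.000000, Gamma_qqq = 0.000000
  tau = 1.000000: gamma = (-0.125000, 1.500000), gamma' = (0.000000, 2.000000); Gamma_ppp = 0.000000, Gamma_ppq = 0.000000, Gamma_pqq = 0.000000, Gamma_qpp = 0.000000, Gamma_qpq = 0.000000, Gamma_qqq = 0.000000
step 0: V^p = 1.0000, V^q = 0.5000
step 1: k1 = (0.000000, 0.000000), k2 = (0.000000, 0.000000), k3 = (0.000000, 0.000000), k4 = (0.000000, 0.000000); V <- V + (h/6)(k1 + 2k2 + 2k3 + k4): V^p = 1.0000, V^q = 0.5000
step 2: k1 = (0.000000, 0.000000), k2 = (0.000000, 0.000000), k3 = (0.000000, 0.000000), k4 = (0.000000, 0.000000); V <- V + (h/6)(k1 + 2k2 + 2k3 + k4): V^p = 1.0000, V^q = 0.5000
step 3: k1 = (0.000000, 0.000000), k2 = (0.000000, 0.000000), k3 = (0.000000, 0.000000), k4 = (0.000000, 0.000000); V <- V + (h/6)(k1 + 2k2 + 2k3 + k4): V^p = 1.0000, V^q = 0.5000


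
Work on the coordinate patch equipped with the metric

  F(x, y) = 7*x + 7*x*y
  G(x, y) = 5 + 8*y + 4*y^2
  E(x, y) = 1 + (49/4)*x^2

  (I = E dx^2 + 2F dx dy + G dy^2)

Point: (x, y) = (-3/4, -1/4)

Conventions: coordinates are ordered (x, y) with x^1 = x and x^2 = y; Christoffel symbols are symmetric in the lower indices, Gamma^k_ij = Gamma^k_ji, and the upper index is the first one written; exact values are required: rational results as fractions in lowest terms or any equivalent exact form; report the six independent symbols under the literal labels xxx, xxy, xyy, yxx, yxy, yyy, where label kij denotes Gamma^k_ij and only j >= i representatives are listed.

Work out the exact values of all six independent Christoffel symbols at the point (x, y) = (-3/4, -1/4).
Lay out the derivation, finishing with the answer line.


E = 505/64, F = -63/16, G = 13/4 at the point
E_x = -147/8, E_y = 0, F_x = 21/4, F_y = -21/4, G_x = 0, G_y = 6
EG - F^2 = 649/64;  g^inv = (64/649) * [[13/4, 63/16], [63/16, 505/64]]
first-kind symbols [ij,l] = (1/2)(d_i g_jl + d_j g_il - d_l g_ij): [xx,x] = E_x/2 = -147/16, [xx,y] = F_x - E_y/2 = 21/4, [xy,x] = E_y/2 = 0, [xy,y] = G_x/2 = 0, [yy,x] = F_y - G_x/2 = -21/4, [yy,y] = G_y/2 = 3
Gamma^x_ij = (G*[ij,x] - F*[ij,y])/(EG - F^2), Gamma^y_ij = (E*[ij,y] - F*[ij,x])/(EG - F^2)

Answer: Gamma_xxx = -588/649, Gamma_xxy = 0, Gamma_xyy = -336/649, Gamma_yxx = 336/649, Gamma_yxy = 0, Gamma_yyy = 192/649


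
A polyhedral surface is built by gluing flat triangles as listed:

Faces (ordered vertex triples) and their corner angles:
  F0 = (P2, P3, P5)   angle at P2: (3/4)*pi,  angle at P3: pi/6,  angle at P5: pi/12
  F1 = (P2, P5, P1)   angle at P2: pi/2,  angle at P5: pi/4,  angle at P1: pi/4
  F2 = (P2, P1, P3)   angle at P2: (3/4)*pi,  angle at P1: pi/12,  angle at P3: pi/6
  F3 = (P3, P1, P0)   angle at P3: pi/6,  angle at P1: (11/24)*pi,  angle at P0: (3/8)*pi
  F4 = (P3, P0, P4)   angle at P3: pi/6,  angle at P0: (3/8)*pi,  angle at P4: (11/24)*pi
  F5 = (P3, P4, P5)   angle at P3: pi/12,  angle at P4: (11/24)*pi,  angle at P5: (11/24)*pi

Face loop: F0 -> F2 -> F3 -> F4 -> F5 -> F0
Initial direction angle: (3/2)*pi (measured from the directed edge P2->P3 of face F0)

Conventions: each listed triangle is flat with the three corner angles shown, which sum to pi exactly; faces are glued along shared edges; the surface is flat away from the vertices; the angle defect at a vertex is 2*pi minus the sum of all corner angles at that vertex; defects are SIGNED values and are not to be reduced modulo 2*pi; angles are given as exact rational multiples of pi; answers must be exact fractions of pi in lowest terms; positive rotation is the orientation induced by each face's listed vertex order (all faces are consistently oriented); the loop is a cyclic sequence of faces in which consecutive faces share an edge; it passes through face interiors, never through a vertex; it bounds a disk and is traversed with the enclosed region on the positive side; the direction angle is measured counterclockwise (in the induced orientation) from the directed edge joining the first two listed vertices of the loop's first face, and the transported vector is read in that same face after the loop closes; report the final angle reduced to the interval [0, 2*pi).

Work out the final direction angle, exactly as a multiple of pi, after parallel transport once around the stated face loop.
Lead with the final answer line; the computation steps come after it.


Answer: final direction angle = (3/4)*pi

enclosed vertex P3: corner angles sum to (3/4)*pi, defect = 2*pi - (3/4)*pi = (5/4)*pi
transport around the loop rotates by the sum of enclosed defects; add to the initial angle mod 2*pi
final angle = (3/2)*pi + (5/4)*pi = (3/4)*pi (mod 2*pi)


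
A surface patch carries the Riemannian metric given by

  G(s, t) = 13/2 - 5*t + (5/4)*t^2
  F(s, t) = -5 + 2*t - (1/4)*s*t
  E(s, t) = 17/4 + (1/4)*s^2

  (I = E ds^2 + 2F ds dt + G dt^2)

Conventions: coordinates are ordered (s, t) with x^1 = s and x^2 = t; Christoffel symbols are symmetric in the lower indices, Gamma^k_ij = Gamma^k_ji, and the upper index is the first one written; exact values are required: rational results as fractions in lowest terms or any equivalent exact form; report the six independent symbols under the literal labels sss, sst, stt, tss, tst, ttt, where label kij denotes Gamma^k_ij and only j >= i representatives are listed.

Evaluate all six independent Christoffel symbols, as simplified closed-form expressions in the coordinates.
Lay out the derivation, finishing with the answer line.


E = 17/4 + (1/4)*s^2; F = -5 + 2*t - (1/4)*s*t; G = 13/2 - 5*t + (5/4)*t^2
Gamma^k_ij = (1/2) g^{kl} (d_i g_jl + d_j g_il - d_l g_ij), with g^inv = (1/(EG-F^2)) [[G, -F], [-F, E]]
first partials: E_s = (1/2)*s, E_t = 0, F_s = -(1/4)*t, F_t = 2 - (1/4)*s, G_s = 0, G_t = -5 + (5/2)*t
D = EG - F^2 = 21/8 - (5/4)*t + (21/16)*t^2 - (5/2)*s*t + (13/8)*s^2 + s*t^2 - (5/4)*s^2*t + (1/4)*s^2*t^2
expanded: Gamma^s_ss = (G E_s - 2F F_s + F E_t)/(2D), Gamma^s_st = (G E_t - F G_s)/(2D), Gamma^s_tt = (2G F_t - G G_s - F G_t)/(2D), Gamma^t_ss = (2E F_s - E E_t - F E_s)/(2D), Gamma^t_st = (E G_s - F E_t)/(2D), Gamma^t_tt = (E G_t - 2F F_t + F G_s)/(2D); substitute and cancel common factors

Answer: Gamma_sss = (4*s*t^2 - 20*s*t + 26*s + 8*t^2 - 20*t)/(4*s^2*t^2 - 20*s^2*t + 26*s^2 + 16*s*t^2 - 40*s*t + 21*t^2 - 20*t + 42), Gamma_sst = 0, Gamma_stt = (10*s*t - 26*s + 20*t + 8)/(4*s^2*t^2 - 20*s^2*t + 26*s^2 + 16*s*t^2 - 40*s*t + 21*t^2 - 20*t + 42), Gamma_tss = (-8*s*t + 20*s - 17*t)/(4*s^2*t^2 - 20*s^2*t + 26*s^2 + 16*s*t^2 - 40*s*t + 21*t^2 - 20*t + 42), Gamma_tst = 0, Gamma_ttt = (4*s^2*t - 10*s^2 + 16*s*t - 20*s + 21*t - 10)/(4*s^2*t^2 - 20*s^2*t + 26*s^2 + 16*s*t^2 - 40*s*t + 21*t^2 - 20*t + 42)


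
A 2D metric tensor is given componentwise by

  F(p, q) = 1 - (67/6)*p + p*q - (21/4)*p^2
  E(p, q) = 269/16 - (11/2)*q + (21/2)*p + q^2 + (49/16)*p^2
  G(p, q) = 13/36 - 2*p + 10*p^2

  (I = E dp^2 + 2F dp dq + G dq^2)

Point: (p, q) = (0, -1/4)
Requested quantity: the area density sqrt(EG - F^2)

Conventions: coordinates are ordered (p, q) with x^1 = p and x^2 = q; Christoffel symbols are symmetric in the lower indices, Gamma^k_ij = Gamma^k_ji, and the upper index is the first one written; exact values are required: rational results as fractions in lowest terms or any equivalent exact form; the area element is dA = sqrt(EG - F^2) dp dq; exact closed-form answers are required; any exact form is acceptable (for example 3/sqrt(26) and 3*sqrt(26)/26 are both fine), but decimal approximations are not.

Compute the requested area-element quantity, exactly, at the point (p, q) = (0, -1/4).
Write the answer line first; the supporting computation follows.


Answer: sqrt(EG - F^2) = sqrt(805)/12

E = 73/4, F = 1, G = 13/36; EG - F^2 = 805/144


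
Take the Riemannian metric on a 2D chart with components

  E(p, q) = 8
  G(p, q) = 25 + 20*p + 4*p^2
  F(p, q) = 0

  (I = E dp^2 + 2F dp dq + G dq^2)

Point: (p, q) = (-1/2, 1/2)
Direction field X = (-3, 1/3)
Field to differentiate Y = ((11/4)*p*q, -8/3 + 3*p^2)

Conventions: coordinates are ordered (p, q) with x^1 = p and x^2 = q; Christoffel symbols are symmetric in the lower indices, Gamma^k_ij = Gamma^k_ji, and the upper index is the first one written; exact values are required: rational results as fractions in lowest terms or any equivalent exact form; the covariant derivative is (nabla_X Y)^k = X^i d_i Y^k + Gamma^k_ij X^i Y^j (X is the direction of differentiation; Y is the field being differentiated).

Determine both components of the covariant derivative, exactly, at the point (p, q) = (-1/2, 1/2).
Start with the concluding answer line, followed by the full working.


Answer: (nabla_X Y)^p = -71/18, (nabla_X Y)^q = 1129/96

E = 8, F = 0, G = 16 at the point
E_p = 0, E_q = 0, F_p = 0, F_q = 0, G_p = 16, G_q = 0
EG - F^2 = 128;  g^inv = (1/128) * [[16, 0], [0, 8]]
first-kind symbols [ij,l] = (1/2)(d_i g_jl + d_j g_il - d_l g_ij): [pp,p] = E_p/2 = 0, [pp,q] = F_p - E_q/2 = 0, [pq,p] = E_q/2 = 0, [pq,q] = G_p/2 = 8, [qq,p] = F_q - G_p/2 = -8, [qq,q] = G_q/2 = 0
Gamma^p_ij = (G*[ij,p] - F*[ij,q])/(EG - F^2), Gamma^q_ij = (E*[ij,q] - F*[ij,p])/(EG - F^2)
Gamma_ppp = 0, Gamma_ppq = 0, Gamma_pqq = -1, Gamma_qpp = 0, Gamma_qpq = 1/2, Gamma_qqq = 0
X = (-3, 1/3), Y = (-11/16, -23/12) at the point


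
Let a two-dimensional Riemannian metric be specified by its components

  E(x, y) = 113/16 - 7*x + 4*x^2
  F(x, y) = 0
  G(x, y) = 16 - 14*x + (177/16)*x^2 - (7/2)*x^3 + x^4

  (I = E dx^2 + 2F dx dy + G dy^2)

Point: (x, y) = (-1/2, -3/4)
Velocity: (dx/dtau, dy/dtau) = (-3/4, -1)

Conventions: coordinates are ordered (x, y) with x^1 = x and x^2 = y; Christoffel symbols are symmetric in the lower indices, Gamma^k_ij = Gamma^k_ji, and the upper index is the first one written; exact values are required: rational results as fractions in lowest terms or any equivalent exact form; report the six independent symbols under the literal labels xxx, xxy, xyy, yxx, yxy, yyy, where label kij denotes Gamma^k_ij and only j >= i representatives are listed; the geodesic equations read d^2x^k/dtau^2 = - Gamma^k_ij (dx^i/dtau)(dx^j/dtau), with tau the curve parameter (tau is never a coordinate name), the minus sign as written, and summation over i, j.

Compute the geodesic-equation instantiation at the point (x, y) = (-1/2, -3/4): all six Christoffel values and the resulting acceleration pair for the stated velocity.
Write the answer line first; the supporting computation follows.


Answer: Gamma_xxx = -88/185, Gamma_xxy = 0, Gamma_xyy = 451/370, Gamma_yxx = 0, Gamma_yxy = -22/41, Gamma_yyy = 0; accelerations (d^2x/dtau^2, d^2y/dtau^2) = (-176/185, 33/41)

E = 185/16, F = 0, G = 1681/64 at the point
E_x = -11, E_y = 0, F_x = 0, F_y = 0, G_x = -451/16, G_y = 0
EG - F^2 = 310985/1024;  g^inv = (1024/310985) * [[1681/64, 0], [0, 185/16]]
first-kind symbols [ij,l] = (1/2)(d_i g_jl + d_j g_il - d_l g_ij): [xx,x] = E_x/2 = -11/2, [xx,y] = F_x - E_y/2 = 0, [xy,x] = E_y/2 = 0, [xy,y] = G_x/2 = -451/32, [yy,x] = F_y - G_x/2 = 451/32, [yy,y] = G_y/2 = 0
Gamma^x_ij = (G*[ij,x] - F*[ij,y])/(EG - F^2), Gamma^y_ij = (E*[ij,y] - F*[ij,x])/(EG - F^2)
Gamma_xxx = -88/185, Gamma_xxy = 0, Gamma_xyy = 451/370, Gamma_yxx = 0, Gamma_yxy = -22/41, Gamma_yyy = 0
d^2x/dtau^2 = -(Gamma_xxx*(-3/4)^2 + 2*Gamma_xxy*(-3/4)*(-1) + Gamma_xyy*(-1)^2) = -176/185
d^2y/dtau^2 = -(Gamma_yxx*(-3/4)^2 + 2*Gamma_yxy*(-3/4)*(-1) + Gamma_yyy*(-1)^2) = 33/41


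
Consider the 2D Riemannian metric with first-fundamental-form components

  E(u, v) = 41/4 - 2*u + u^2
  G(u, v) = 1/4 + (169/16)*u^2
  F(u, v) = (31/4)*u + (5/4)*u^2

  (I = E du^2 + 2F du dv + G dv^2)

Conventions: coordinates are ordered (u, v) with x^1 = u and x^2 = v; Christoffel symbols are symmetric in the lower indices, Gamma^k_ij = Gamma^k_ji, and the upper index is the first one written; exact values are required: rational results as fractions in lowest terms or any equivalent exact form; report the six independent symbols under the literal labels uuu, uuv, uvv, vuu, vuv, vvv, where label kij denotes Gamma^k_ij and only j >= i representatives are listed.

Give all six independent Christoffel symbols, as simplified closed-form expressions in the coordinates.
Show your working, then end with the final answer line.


E = 41/4 - 2*u + u^2; F = (31/4)*u + (5/4)*u^2; G = 1/4 + (169/16)*u^2
Gamma^k_ij = (1/2) g^{kl} (d_i g_jl + d_j g_il - d_l g_ij), with g^inv = (1/(EG-F^2)) [[G, -F], [-F, E]]
first partials: E_u = -2 + 2*u, E_v = 0, F_u = 31/4 + (5/2)*u, F_v = 0, G_u = (169/8)*u, G_v = 0
D = EG - F^2 = 41/16 - (1/2)*u + (3101/64)*u^2 - (81/2)*u^3 + 9*u^4
expanded: Gamma^u_uu = (G E_u - 2F F_u + F E_v)/(2D), Gamma^u_uv = (G E_v - F G_u)/(2D), Gamma^u_vv = (2G F_v - G G_u - F G_v)/(2D), Gamma^v_uu = (2E F_u - E E_v - F E_u)/(2D), Gamma^v_uv = (E G_u - F E_v)/(2D), Gamma^v_vv = (E G_v - 2F F_v + F G_u)/(2D); substitute and cancel common factors

Answer: Gamma_uuu = (476*u^3 - 2536*u^2 - 3828*u - 16)/(576*u^4 - 2592*u^3 + 3101*u^2 - 32*u + 164), Gamma_uuv = (-845*u^3 - 5239*u^2)/(576*u^4 - 2592*u^3 + 3101*u^2 - 32*u + 164), Gamma_uvv = (-28561*u^3 - 676*u)/(2304*u^4 - 10368*u^3 + 12404*u^2 - 128*u + 656), Gamma_vuu = (80*u^3 - 240*u^2 + 1144*u + 5084)/(576*u^4 - 2592*u^3 + 3101*u^2 - 32*u + 164), Gamma_vuv = (676*u^3 - 1352*u^2 + 6929*u)/(576*u^4 - 2592*u^3 + 3101*u^2 - 32*u + 164), Gamma_vvv = (845*u^3 + 5239*u^2)/(576*u^4 - 2592*u^3 + 3101*u^2 - 32*u + 164)


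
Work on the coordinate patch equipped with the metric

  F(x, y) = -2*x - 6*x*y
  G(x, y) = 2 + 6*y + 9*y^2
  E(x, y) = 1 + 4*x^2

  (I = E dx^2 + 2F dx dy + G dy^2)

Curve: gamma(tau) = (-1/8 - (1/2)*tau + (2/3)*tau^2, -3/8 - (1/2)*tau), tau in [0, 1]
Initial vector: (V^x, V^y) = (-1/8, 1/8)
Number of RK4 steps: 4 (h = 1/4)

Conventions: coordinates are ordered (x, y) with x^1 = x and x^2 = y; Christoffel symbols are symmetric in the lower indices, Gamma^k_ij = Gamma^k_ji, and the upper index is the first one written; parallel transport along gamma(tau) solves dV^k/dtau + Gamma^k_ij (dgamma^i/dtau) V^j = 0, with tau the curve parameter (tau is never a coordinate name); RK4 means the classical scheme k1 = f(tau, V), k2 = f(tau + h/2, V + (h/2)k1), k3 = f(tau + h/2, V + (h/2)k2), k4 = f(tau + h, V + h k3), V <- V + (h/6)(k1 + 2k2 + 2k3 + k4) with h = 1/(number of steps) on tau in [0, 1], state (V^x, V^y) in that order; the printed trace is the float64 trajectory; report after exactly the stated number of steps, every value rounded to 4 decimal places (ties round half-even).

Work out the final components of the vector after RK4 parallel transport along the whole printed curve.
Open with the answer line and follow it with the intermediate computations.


Answer: V^x = -0.0940, V^y = 0.0857

gamma'(tau) = (-1/2 + (4/3)*tau, -1/2); f(tau, V)^k = -Gamma^k_ij(gamma(tau)) gamma'^i(tau) V^j; h = 1/4; intermediate values shown to 6 dp
curve data and Christoffel symbols at the stage parameters:
  tau = 0.000000: gamma = (-0.125000, -0.375000), gamma' = (-0.500000, -0.500000); Gamma_xxx = -0.463768, Gamma_xxy = 0.000000, Gamma_xyy = 0.695652, Gamma_yxx = 0.231884, Gamma_yxy = 0.000000, Gamma_yyy = -0.347826
  tau = 0.125000: gamma = (-0.177083, -0.437500), gamma' = (-0.333333, -0.500000); Gamma_xxx = -0.579134, Gamma_xxy = 0.000000, Gamma_xyy = 0.868701, Gamma_yxx = 0.511001, Gamma_yxy = 0.000000, Gamma_yyy = -0.766501
  tau = 0.250000: gamma = (-0.208333, -0.500000), gamma' = (-0.166667, -0.500000); Gamma_xxx = -0.585366, Gamma_xxy = 0.000000, Gamma_xyy = 0.878049, Gamma_yxx = 0.702439, Gamma_yxy = 0.000000, Gamma_yyy = -1.053659
  tau = 0.375000: gamma = (-0.218750, -0.562500), gamma' = (0.000000, -0.500000); Gamma_xxx = -0.525822, Gamma_xxy = 0.000000, Gamma_xyy = 0.788732, Gamma_yxx = 0.826291, Gamma_yxy = 0.000000, Gamma_yyy = -1.239437
  tau = 0.500000: gamma = (-0.208333, -0.625000), gamma' = (0.166667, -0.500000); Gamma_xxx = -0.429722, Gamma_xxy = 0.000000, Gamma_xyy = 0.644584, Gamma_yxx = 0.902417, Gamma_yxy = 0.000000, Gamma_yyy = -1.353626
  tau = 0.625000: gamma = (-0.177083, -0.687500), gamma' = (0.333333, -0.500000); Gamma_xxx = -0.314209, Gamma_xxy = 0.000000, Gamma_xyy = 0.471313, Gamma_yxx = 0.942626, Gamma_yxy = 0.000000, Gamma_yyy = -1.413939
  tau = 0.750000: gamma = (-0.125000, -0.750000), gamma' = (0.500000, -0.500000); Gamma_xxx = -0.190476, Gamma_xxy = 0.000000, Gamma_xyy = 0.285714, Gamma_yxx = 0.952381, Gamma_yxy = 0.000000, Gamma_yyy = -1.428571
  tau = 0.875000: gamma = (-0.052083, -0.812500), gamma' = (0.666667, -0.500000); Gamma_xxx = -0.067701, Gamma_xxy = 0.000000, Gamma_xyy = 0.101551, Gamma_yxx = 0.934274, Gamma_yxy = 0.000000, Gamma_yyy = -1.401410
  tau = 1.000000: gamma = (0.041667, -0.875000), gamma' = (0.833333, -0.500000); Gamma_xxx = 0.045693, Gamma_xxy = 0.000000, Gamma_xyy = -0.068539, Gamma_yxx = 0.891004, Gamma_yxy = 0.000000, Gamma_yyy = -1.336506
step 0: V^x = -0.1250, V^y = 0.1250
step 1: k1 = (0.072464, -0.036232), k2 = (0.074709, -0.065919), k3 = (0.073043, -0.064449), k4 = (0.058218, -0.069862); V <- V + (h/6)(k1 + 2k2 + 2k3 + k4): V^x = -0.1072, V^y = 0.1097
step 2: k1 = (0.058630, -0.070356), k2 = (0.039800, -0.062542), k3 = (0.040185, -0.063148), k4 = (0.023311, -0.048953); V <- V + (h/6)(k1 + 2k2 + 2k3 + k4): V^x = -0.0972, V^y = 0.0943
step 3: k1 = (0.023424, -0.049190), k2 = (0.010897, -0.032690), k3 = (0.011219, -0.033656), k4 = (0.003279, -0.016393); V <- V + (h/6)(k1 + 2k2 + 2k3 + k4): V^x = -0.0942, V^y = 0.0860
step 4: k1 = (0.003315, -0.016574), k2 = (0.000029, -0.000396), k3 = (0.000113, -0.001557), k4 = (0.000652, 0.012713); V <- V + (h/6)(k1 + 2k2 + 2k3 + k4): V^x = -0.0940, V^y = 0.0857


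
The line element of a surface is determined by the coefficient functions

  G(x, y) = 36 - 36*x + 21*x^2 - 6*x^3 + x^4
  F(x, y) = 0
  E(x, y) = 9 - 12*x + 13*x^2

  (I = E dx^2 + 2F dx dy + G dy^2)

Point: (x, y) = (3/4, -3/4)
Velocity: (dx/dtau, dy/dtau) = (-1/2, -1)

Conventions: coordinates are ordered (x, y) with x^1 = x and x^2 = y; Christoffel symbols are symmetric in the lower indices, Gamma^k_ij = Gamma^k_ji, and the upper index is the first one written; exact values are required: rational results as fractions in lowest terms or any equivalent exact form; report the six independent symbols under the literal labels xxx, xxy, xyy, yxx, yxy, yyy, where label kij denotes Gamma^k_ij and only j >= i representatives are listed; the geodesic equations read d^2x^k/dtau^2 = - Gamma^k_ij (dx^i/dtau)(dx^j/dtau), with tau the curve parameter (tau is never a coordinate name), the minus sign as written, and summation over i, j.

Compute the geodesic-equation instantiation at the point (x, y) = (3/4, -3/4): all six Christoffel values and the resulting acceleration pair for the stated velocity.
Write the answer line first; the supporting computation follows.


Answer: Gamma_xxx = 20/39, Gamma_xxy = 0, Gamma_xyy = 23/26, Gamma_yxx = 0, Gamma_yxy = -8/23, Gamma_yyy = 0; accelerations (d^2x/dtau^2, d^2y/dtau^2) = (-79/78, 8/23)

E = 117/16, F = 0, G = 4761/256 at the point
E_x = 15/2, E_y = 0, F_x = 0, F_y = 0, G_x = -207/16, G_y = 0
EG - F^2 = 557037/4096;  g^inv = (4096/557037) * [[4761/256, 0], [0, 117/16]]
first-kind symbols [ij,l] = (1/2)(d_i g_jl + d_j g_il - d_l g_ij): [xx,x] = E_x/2 = 15/4, [xx,y] = F_x - E_y/2 = 0, [xy,x] = E_y/2 = 0, [xy,y] = G_x/2 = -207/32, [yy,x] = F_y - G_x/2 = 207/32, [yy,y] = G_y/2 = 0
Gamma^x_ij = (G*[ij,x] - F*[ij,y])/(EG - F^2), Gamma^y_ij = (E*[ij,y] - F*[ij,x])/(EG - F^2)
Gamma_xxx = 20/39, Gamma_xxy = 0, Gamma_xyy = 23/26, Gamma_yxx = 0, Gamma_yxy = -8/23, Gamma_yyy = 0
d^2x/dtau^2 = -(Gamma_xxx*(-1/2)^2 + 2*Gamma_xxy*(-1/2)*(-1) + Gamma_xyy*(-1)^2) = -79/78
d^2y/dtau^2 = -(Gamma_yxx*(-1/2)^2 + 2*Gamma_yxy*(-1/2)*(-1) + Gamma_yyy*(-1)^2) = 8/23


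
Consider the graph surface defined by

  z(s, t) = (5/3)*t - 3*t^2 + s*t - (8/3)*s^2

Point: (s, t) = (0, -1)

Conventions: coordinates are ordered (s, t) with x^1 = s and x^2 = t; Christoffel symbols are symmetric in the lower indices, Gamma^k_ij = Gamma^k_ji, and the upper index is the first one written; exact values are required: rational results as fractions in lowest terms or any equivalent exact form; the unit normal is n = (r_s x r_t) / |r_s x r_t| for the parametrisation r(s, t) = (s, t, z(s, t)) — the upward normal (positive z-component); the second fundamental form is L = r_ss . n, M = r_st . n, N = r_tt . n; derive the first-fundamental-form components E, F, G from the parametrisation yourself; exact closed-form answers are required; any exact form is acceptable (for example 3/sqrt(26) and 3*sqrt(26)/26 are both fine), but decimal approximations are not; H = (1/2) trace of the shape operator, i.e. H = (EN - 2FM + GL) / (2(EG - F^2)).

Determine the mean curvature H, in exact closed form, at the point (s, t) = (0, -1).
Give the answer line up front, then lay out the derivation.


Answer: H = -4259*sqrt(547)/299209

z_s = -1, z_t = 23/3, z_ss = -16/3, z_st = 1, z_tt = -6
E = 2, F = -23/3, G = 538/9; answer radicand W^2 = 547/9
unnormalised second-form numerators: l = -16/3, m = 1, n = -6; L = l/sqrt(547/9), and similarly M = m/sqrt(W^2), N = n/sqrt(W^2)
H = (E*n - 2*F*m + G*l) / (2*(EG - F^2)*sqrt(W^2)); E*n - 2*F*m + G*l = -8518/27, EG - F^2 = 547/9, so H = (-4259/1641)/sqrt(547/9)


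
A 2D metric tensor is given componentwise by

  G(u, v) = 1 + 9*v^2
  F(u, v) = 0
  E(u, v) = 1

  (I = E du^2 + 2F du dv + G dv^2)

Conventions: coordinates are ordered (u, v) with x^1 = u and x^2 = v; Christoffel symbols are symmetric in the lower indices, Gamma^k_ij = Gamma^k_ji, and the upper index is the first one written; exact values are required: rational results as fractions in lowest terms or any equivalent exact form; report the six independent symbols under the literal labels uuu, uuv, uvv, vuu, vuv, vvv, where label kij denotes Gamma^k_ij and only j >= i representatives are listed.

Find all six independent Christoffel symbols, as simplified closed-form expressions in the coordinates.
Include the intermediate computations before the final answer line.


E = 1; F = 0; G = 1 + 9*v^2
Gamma^k_ij = (1/2) g^{kl} (d_i g_jl + d_j g_il - d_l g_ij), with g^inv = (1/(EG-F^2)) [[G, -F], [-F, E]]
first partials: E_u = 0, E_v = 0, F_u = 0, F_v = 0, G_u = 0, G_v = 18*v
D = EG - F^2 = 1 + 9*v^2
expanded: Gamma^u_uu = (G E_u - 2F F_u + F E_v)/(2D), Gamma^u_uv = (G E_v - F G_u)/(2D), Gamma^u_vv = (2G F_v - G G_u - F G_v)/(2D), Gamma^v_uu = (2E F_u - E E_v - F E_u)/(2D), Gamma^v_uv = (E G_u - F E_v)/(2D), Gamma^v_vv = (E G_v - 2F F_v + F G_u)/(2D); substitute and cancel common factors

Answer: Gamma_uuu = 0, Gamma_uuv = 0, Gamma_uvv = 0, Gamma_vuu = 0, Gamma_vuv = 0, Gamma_vvv = 9*v/(9*v^2 + 1)


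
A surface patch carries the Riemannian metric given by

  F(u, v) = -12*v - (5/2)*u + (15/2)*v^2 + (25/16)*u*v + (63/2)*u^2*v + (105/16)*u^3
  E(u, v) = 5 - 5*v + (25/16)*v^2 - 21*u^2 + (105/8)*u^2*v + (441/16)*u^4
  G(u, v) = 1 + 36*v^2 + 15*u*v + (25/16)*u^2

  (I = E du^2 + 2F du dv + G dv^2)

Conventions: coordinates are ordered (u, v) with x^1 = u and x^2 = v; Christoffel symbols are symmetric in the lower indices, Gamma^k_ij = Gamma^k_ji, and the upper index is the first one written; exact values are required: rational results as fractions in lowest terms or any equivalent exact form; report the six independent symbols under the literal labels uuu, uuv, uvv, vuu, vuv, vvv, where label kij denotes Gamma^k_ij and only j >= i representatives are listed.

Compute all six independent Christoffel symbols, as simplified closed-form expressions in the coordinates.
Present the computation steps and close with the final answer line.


E = 5 - 5*v + (25/16)*v^2 - 21*u^2 + (105/8)*u^2*v + (441/16)*u^4; F = -12*v - (5/2)*u + (15/2)*v^2 + (25/16)*u*v + (63/2)*u^2*v + (105/16)*u^3; G = 1 + 36*v^2 + 15*u*v + (25/16)*u^2
Gamma^k_ij = (1/2) g^{kl} (d_i g_jl + d_j g_il - d_l g_ij), with g^inv = (1/(EG-F^2)) [[G, -F], [-F, E]]
first partials: E_u = -42*u + (105/4)*u*v + (441/4)*u^3, E_v = -5 + (25/8)*v + (105/8)*u^2, F_u = -5/2 + (25/16)*v + 63*u*v + (315/16)*u^2, F_v = -12 + 15*v + (25/16)*u + (63/2)*u^2, G_u = 15*v + (25/8)*u, G_v = 72*v + 15*u
D = EG - F^2 = 5 - 5*v + (601/16)*v^2 + 15*u*v - (311/16)*u^2 + (105/8)*u^2*v + (441/16)*u^4
expanded: Gamma^u_uu = (G E_u - 2F F_u + F E_v)/(2D), Gamma^u_uv = (G E_v - F G_u)/(2D), Gamma^u_vv = (2G F_v - G G_u - F G_v)/(2D), Gamma^v_uu = (2E F_u - E E_v - F E_u)/(2D), Gamma^v_uv = (E G_u - F E_v)/(2D), Gamma^v_vv = (E G_v - 2F F_v + F G_u)/(2D); substitute and cancel common factors

Answer: Gamma_uuu = (882*u^3 + 210*u*v - 336*u)/(441*u^4 + 210*u^2*v - 311*u^2 + 240*u*v + 601*v^2 - 80*v + 80), Gamma_uuv = (105*u^2 + 25*v - 40)/(441*u^4 + 210*u^2*v - 311*u^2 + 240*u*v + 601*v^2 - 80*v + 80), Gamma_uvv = (504*u^2 + 120*v - 192)/(441*u^4 + 210*u^2*v - 311*u^2 + 240*u*v + 601*v^2 - 80*v + 80), Gamma_vuu = (210*u^2 + 1008*u*v)/(441*u^4 + 210*u^2*v - 311*u^2 + 240*u*v + 601*v^2 - 80*v + 80), Gamma_vuv = (25*u + 120*v)/(441*u^4 + 210*u^2*v - 311*u^2 + 240*u*v + 601*v^2 - 80*v + 80), Gamma_vvv = (120*u + 576*v)/(441*u^4 + 210*u^2*v - 311*u^2 + 240*u*v + 601*v^2 - 80*v + 80)


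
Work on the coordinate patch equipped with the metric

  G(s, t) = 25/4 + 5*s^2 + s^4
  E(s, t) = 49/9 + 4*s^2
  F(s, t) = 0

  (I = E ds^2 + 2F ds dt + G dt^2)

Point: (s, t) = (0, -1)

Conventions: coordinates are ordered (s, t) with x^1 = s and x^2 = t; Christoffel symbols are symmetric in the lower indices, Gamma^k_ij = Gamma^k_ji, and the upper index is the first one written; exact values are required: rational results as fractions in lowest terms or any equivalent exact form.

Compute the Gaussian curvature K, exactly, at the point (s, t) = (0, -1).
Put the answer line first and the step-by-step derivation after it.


Answer: K = -36/245

E = 49/9, F = 0, G = 25/4, EG - F^2 = 1225/36 at the point
E_s = 0, E_t = 0, F_s = 0, F_t = 0, G_s = 0, G_t = 0
E_tt = 0, F_st = 0, G_ss = 10
K follows from Brioschi's formula, (det M1 - det M2)/(EG - F^2)^2.
M1 = [[-E_tt/2 + F_st - G_ss/2, E_s/2, F_s - E_t/2], [F_t - G_s/2, E, F], [G_t/2, F, G]] = [[-5, 0, 0], [0, 49/9, 0], [0, 0, 25/4]]; det M1 = -6125/36
M2 = [[0, E_t/2, G_s/2], [E_t/2, E, F], [G_s/2, F, G]] = [[0, 0, 0], [0, 49/9, 0], [0, 0, 25/4]]; det M2 = 0
det M1 - det M2 = -6125/36; K = -6125/36 / (1225/36)^2 = -36/245
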